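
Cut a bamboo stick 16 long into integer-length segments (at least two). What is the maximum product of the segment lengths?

324

Let prod[k] be the best product for length k (with at least one cut). For each first piece i, the rest contributes max(k−i, prod[k−i]).
prod[2] = 1*max(1,0) = 1*1 = 1
prod[3] = max(1*2, 2*1) = 2
prod[4] = max(1*3, 2*2, 3*1) = 4
prod[5] = max(1*4, 2*3, 3*2, 4*1) = 6
prod[6] = max(1*6, 2*4, 3*3, 4*2, 5*1) = 9
prod[7] = max(1*9, 2*6, 3*4, 4*3, 5*2, 6*1) = 12
prod[8] = max(1*12, 2*9, 3*6, …, 6*2, 7*1) = 18
prod[9] = max(1*18, 2*12, 3*9, …, 7*2, 8*1) = 27
prod[10] = max(1*27, 2*18, 3*12, …, 8*2, 9*1) = 36
prod[11] = max(1*36, 2*27, 3*18, …, 9*2, 10*1) = 54
prod[12] = max(1*54, 2*36, 3*27, …, 10*2, 11*1) = 81
prod[13] = max(1*81, 2*54, 3*36, …, 11*2, 12*1) = 108
prod[14] = max(1*108, 2*81, 3*54, …, 12*2, 13*1) = 162
prod[15] = max(1*162, 2*108, 3*81, …, 13*2, 14*1) = 243
prod[16] = max(1*243, 2*162, 3*108, …, 14*2, 15*1) = 324
One optimal split: 3 + 3 + 3 + 3 + 2 + 2; product 3*3*3*3*2*2 = 324.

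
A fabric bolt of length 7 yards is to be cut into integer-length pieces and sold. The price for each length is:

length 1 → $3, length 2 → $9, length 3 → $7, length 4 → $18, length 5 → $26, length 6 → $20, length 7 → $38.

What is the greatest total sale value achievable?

38

Build r[k] bottom-up: r[k] = max over allowed piece i of (p[i] + r[k−i]).
r[1] = 3
r[2] = max(3+3, 9+0) = 9
r[3] = max(3+9, 9+3, 7+0) = 12
r[4] = max(3+12, 9+9, 7+3, 18+0) = 18
r[5] = max(3+18, 9+12, 7+9, 18+3, 26+0) = 26
r[6] = max(3+26, 9+18, 7+12, 18+9, 26+3, 20+0) = 29
r[7] = max(3+29, 9+26, 7+18, …, 20+3, 38+0) = 38
Best is to sell the whole 7-yard piece uncut for $38.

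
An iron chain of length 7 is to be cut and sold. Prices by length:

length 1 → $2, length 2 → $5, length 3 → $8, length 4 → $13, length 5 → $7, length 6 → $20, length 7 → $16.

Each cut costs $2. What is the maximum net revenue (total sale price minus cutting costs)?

20

Build net[k] bottom-up: net[k] = max over allowed piece i of (p[i] + net[k−i]) − 2 per cut.
net[1] = 2
net[2] = max(2+2-2, 5+0) = 5
net[3] = max(2+5-2, 5+2-2, 8+0) = 8
net[4] = max(2+8-2, 5+5-2, 8+2-2, 13+0) = 13
net[5] = max(2+13-2, 5+8-2, 8+5-2, 13+2-2, 7+0) = 13
net[6] = max(2+13-2, 5+13-2, 8+8-2, 13+5-2, 7+2-2, 20+0) = 20
net[7] = max(2+20-2, 5+13-2, 8+13-2, …, 20+2-2, 16+0) = 20
One optimal plan: pieces 6 + 1 (1 cut) → $22 − $2 = $20.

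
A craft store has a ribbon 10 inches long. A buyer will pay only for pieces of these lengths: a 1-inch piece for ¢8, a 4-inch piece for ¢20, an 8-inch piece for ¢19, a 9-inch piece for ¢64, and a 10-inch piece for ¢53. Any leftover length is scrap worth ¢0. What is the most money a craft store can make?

Let r[k] be the best obtainable value from length k. For each k, try every first piece i and keep the best of price[i] + r[k−i].
r[1] = 8
r[2] = 16  (first piece 1, then r[1]=8)
r[3] = 24  (first piece 1, then r[2]=16)
r[4] = max(8+24, 20+0) = 32
r[5] = max(8+32, 20+8) = 40
r[6] = max(8+40, 20+16) = 48
r[7] = max(8+48, 20+24) = 56
r[8] = max(8+56, 20+32, 19+0) = 64
r[9] = max(8+64, 20+40, 19+8, 64+0) = 72
r[10] = max(8+72, 20+48, 19+16, 64+8, 53+0) = 80
One optimal cutting: 1 + 1 + 1 + 1 + 1 + 1 + 1 + 1 + 1 + 1 → ¢80.

80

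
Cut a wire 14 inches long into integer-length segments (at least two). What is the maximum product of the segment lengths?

Let f[k] be the best product for length k (with at least one cut). For each first piece i, the rest contributes max(k−i, f[k−i]).
f[2] = 1·max(1,0) = 1·1 = 1
f[3] = max(1·2, 2·1) = 2
f[4] = max(1·3, 2·2, 3·1) = 4
f[5] = max(1·4, 2·3, 3·2, 4·1) = 6
f[6] = max(1·6, 2·4, 3·3, 4·2, 5·1) = 9
f[7] = max(1·9, 2·6, 3·4, 4·3, 5·2, 6·1) = 12
f[8] = max(1·12, 2·9, 3·6, …, 6·2, 7·1) = 18
f[9] = max(1·18, 2·12, 3·9, …, 7·2, 8·1) = 27
f[10] = max(1·27, 2·18, 3·12, …, 8·2, 9·1) = 36
f[11] = max(1·36, 2·27, 3·18, …, 9·2, 10·1) = 54
f[12] = max(1·54, 2·36, 3·27, …, 10·2, 11·1) = 81
f[13] = max(1·81, 2·54, 3·36, …, 11·2, 12·1) = 108
f[14] = max(1·108, 2·81, 3·54, …, 12·2, 13·1) = 162
One optimal split: 3 + 3 + 3 + 3 + 2; product 3·3·3·3·2 = 162.

162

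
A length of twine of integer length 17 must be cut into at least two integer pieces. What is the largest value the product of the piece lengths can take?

Define m[k] = max over 1≤i<k of i · max(k−i, m[k−i]); the inner max lets the remainder stay uncut if that's better.
m[2] = 1·max(1,0) = 1·1 = 1
m[3] = 1·max(2,1) = 1·2 = 2
m[4] = 2·max(2,1) = 2·2 = 4
m[5] = 2·max(3,2) = 2·3 = 6
m[6] = 3·max(3,2) = 3·3 = 9
m[7] = 2·max(5,6) = 2·6 = 12
m[8] = 2·max(6,9) = 2·9 = 18
m[9] = 3·max(6,9) = 3·9 = 27
m[10] = 2·max(8,18) = 2·18 = 36
m[11] = 2·max(9,27) = 2·27 = 54
m[12] = 3·max(9,27) = 3·27 = 81
m[13] = 2·max(11,54) = 2·54 = 108
m[14] = 2·max(12,81) = 2·81 = 162
m[15] = 3·max(12,81) = 3·81 = 243
m[16] = 2·max(14,162) = 2·162 = 324
m[17] = 2·max(15,243) = 2·243 = 486
One optimal split: 3 + 3 + 3 + 3 + 3 + 2; product 3·3·3·3·3·2 = 486.

486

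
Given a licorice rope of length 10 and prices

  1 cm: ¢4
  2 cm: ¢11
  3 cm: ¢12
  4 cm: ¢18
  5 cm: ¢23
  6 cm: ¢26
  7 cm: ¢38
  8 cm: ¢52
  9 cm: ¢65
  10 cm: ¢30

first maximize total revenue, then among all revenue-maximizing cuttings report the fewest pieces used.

2

Build r[k] bottom-up: r[k] = max over allowed piece i of (p[i] + r[k−i]).
r[1] = 4
r[2] = 11
r[3] = 15  (first piece 1, then r[2]=11)
r[4] = 22  (first piece 2, then r[2]=11)
r[5] = 26  (first piece 1, then r[4]=22)
r[6] = 33  (first piece 2, then r[4]=22)
r[7] = 38
r[8] = 52
r[9] = 65
r[10] = 69  (first piece 1, then r[9]=65)
Maximum revenue is ¢69.
Now minimize piece count subject to staying optimal: for each k, pieces[k] = 1 + min over i with p[i]+r[k−i]=r[k] of pieces[k−i].
pieces[7] = 1
pieces[8] = 1
pieces[9] = 1
pieces[10] = 2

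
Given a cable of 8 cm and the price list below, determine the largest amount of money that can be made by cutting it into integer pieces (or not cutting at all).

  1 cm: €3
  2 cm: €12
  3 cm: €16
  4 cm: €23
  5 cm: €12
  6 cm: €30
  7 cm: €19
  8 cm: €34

48

Build R[k] bottom-up: R[k] = max over allowed piece i of (p[i] + R[k−i]).
R[1] = 3
R[2] = 12
R[3] = 16
R[4] = 24  (first piece 2, then R[2]=12)
R[5] = 28  (first piece 2, then R[3]=16)
R[6] = 36  (first piece 2, then R[4]=24)
R[7] = 40  (first piece 2, then R[5]=28)
R[8] = 48  (first piece 2, then R[6]=36)
One optimal cutting: 2 + 2 + 2 + 2 → €12 + €12 + €12 + €12 = €48.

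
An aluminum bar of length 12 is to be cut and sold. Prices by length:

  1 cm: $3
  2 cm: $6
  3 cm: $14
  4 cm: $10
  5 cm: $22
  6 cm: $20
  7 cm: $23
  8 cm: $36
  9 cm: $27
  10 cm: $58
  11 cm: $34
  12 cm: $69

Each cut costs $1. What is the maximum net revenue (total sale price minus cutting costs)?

Consider every possible first cut. net[k] is the best of p[i]+net[k−i] over all sellable i≤k, charging 1 whenever i<k.
net[1] = 3
net[2] = max(3+3-1, 6+0) = 6
net[3] = max(3+6-1, 6+3-1, 14+0) = 14
net[4] = max(3+14-1, 6+6-1, 14+3-1, 10+0) = 16
net[5] = max(3+16-1, 6+14-1, 14+6-1, 10+3-1, 22+0) = 22
net[6] = max(3+22-1, 6+16-1, 14+14-1, 10+6-1, 22+3-1, 20+0) = 27
net[7] = max(3+27-1, 6+22-1, 14+16-1, …, 20+3-1, 23+0) = 29
net[8] = max(3+29-1, 6+27-1, 14+22-1, …, 23+3-1, 36+0) = 36
net[9] = max(3+36-1, 6+29-1, 14+27-1, …, 36+3-1, 27+0) = 40
net[10] = max(3+40-1, 6+36-1, 14+29-1, …, 27+3-1, 58+0) = 58
net[11] = max(3+58-1, 6+40-1, 14+36-1, …, 58+3-1, 34+0) = 60
net[12] = max(3+60-1, 6+58-1, 14+40-1, …, 34+3-1, 69+0) = 69
Best is to make no cuts and sell whole for $69.

69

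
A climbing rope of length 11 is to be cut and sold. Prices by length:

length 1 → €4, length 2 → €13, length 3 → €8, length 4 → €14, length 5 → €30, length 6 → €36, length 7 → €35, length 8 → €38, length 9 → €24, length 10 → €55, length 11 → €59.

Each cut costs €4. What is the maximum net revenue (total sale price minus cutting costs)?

62

Build net[k] bottom-up: net[k] = max over allowed piece i of (p[i] + net[k−i]) − 4 per cut.
net[1] = 4
net[2] = max(4+4-4, 13+0) = 13
net[3] = max(4+13-4, 13+4-4, 8+0) = 13
net[4] = max(4+13-4, 13+13-4, 8+4-4, 14+0) = 22
net[5] = max(4+22-4, 13+13-4, 8+13-4, 14+4-4, 30+0) = 30
net[6] = max(4+30-4, 13+22-4, 8+13-4, 14+13-4, 30+4-4, 36+0) = 36
net[7] = max(4+36-4, 13+30-4, 8+22-4, …, 36+4-4, 35+0) = 39
net[8] = max(4+39-4, 13+36-4, 8+30-4, …, 35+4-4, 38+0) = 45
net[9] = max(4+45-4, 13+39-4, 8+36-4, …, 38+4-4, 24+0) = 48
net[10] = max(4+48-4, 13+45-4, 8+39-4, …, 24+4-4, 55+0) = 56
net[11] = max(4+56-4, 13+48-4, 8+45-4, …, 55+4-4, 59+0) = 62
One optimal plan: pieces 6 + 5 (1 cut) → €66 − €4 = €62.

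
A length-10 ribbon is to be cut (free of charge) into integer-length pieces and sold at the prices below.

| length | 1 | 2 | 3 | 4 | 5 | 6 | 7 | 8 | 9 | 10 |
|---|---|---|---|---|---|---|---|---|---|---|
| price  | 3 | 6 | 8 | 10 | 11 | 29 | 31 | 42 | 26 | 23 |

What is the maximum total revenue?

Build r[k] bottom-up: r[k] = max over allowed piece i of (p[i] + r[k−i]).
r[1] = 3
r[2] = max(3+3, 6+0) = 6
r[3] = max(3+6, 6+3, 8+0) = 9
r[4] = max(3+9, 6+6, 8+3, 10+0) = 12
r[5] = max(3+12, 6+9, 8+6, 10+3, 11+0) = 15
r[6] = max(3+15, 6+12, 8+9, 10+6, 11+3, 29+0) = 29
r[7] = max(3+29, 6+15, 8+12, …, 29+3, 31+0) = 32
r[8] = max(3+32, 6+29, 8+15, …, 31+3, 42+0) = 42
r[9] = max(3+42, 6+32, 8+29, …, 42+3, 26+0) = 45
r[10] = max(3+45, 6+42, 8+32, …, 26+3, 23+0) = 48
One optimal cutting: 8 + 1 + 1 → ¢42 + ¢3 + ¢3 = ¢48.

48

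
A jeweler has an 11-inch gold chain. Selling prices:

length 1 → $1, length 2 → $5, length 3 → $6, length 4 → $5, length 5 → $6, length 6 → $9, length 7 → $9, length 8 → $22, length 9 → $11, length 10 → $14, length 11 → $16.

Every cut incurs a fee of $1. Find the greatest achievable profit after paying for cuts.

Build net[k] bottom-up: net[k] = max over allowed piece i of (p[i] + net[k−i]) − 1 per cut.
net[1] = 1
net[2] = 5
net[3] = 6
net[4] = 9  (first piece 2, then net[2]=5)
net[5] = 10  (first piece 2, then net[3]=6)
net[6] = 13  (first piece 2, then net[4]=9)
net[7] = 14  (first piece 2, then net[5]=10)
net[8] = 22
net[9] = 22  (first piece 1, then net[8]=22)
net[10] = 26  (first piece 2, then net[8]=22)
net[11] = 27  (first piece 3, then net[8]=22)
One optimal plan: pieces 8 + 3 (1 cut) → $28 − $1 = $27.

27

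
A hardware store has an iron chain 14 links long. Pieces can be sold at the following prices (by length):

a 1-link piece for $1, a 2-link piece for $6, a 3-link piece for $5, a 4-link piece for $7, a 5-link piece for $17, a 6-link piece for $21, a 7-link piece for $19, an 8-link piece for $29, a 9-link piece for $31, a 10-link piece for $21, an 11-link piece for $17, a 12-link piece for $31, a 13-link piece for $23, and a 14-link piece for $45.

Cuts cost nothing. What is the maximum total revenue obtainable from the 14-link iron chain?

50

Let best[k] be the best obtainable value from length k. For each k, try every first piece i and keep the best of price[i] + best[k−i].
best[1] = 1
best[2] = 6
best[3] = 7  (first piece 1, then best[2]=6)
best[4] = 12  (first piece 2, then best[2]=6)
best[5] = 17
best[6] = 21
best[7] = 23  (first piece 2, then best[5]=17)
best[8] = 29
best[9] = 31
best[10] = 35  (first piece 2, then best[8]=29)
best[11] = 38  (first piece 5, then best[6]=21)
best[12] = 42  (first piece 6, then best[6]=21)
best[13] = 46  (first piece 5, then best[8]=29)
best[14] = 50  (first piece 6, then best[8]=29)
One optimal cutting: 8 + 6 → $29 + $21 = $50.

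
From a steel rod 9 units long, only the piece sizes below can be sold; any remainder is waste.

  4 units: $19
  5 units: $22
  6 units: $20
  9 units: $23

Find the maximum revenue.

41

Let f[k] be the best obtainable value from length k. For each k, try every first piece i and keep the best of price[i] + f[k−i].
f[1] = 0
f[2] = 0
f[3] = 0
f[4] = 19
f[5] = 22
f[6] = 22
f[7] = 22
f[8] = 38  (first piece 4, then f[4]=19)
f[9] = 41  (first piece 4, then f[5]=22)
One optimal cutting: 5 + 4 → $41.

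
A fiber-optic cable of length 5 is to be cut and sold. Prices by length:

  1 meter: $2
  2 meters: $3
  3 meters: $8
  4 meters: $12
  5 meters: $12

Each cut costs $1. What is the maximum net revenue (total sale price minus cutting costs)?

Build v[k] bottom-up: v[k] = max over allowed piece i of (p[i] + v[k−i]) − 1 per cut.
v[1] = 2
v[2] = max(2+2-1, 3+0) = 3
v[3] = max(2+3-1, 3+2-1, 8+0) = 8
v[4] = max(2+8-1, 3+3-1, 8+2-1, 12+0) = 12
v[5] = max(2+12-1, 3+8-1, 8+3-1, 12+2-1, 12+0) = 13
One optimal plan: pieces 4 + 1 (1 cut) → $14 − $1 = $13.

13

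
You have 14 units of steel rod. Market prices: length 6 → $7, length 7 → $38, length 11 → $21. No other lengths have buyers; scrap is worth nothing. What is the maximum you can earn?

76

Let best[k] be the best obtainable value from length k. For each k, try every first piece i and keep the best of price[i] + best[k−i].
best[1] = 0
best[2] = 0
best[3] = 0
best[4] = 0
best[5] = 0
best[6] = 7
best[7] = 38
best[8] = 38
best[9] = 38
best[10] = 38
best[11] = 38
best[12] = 38
best[13] = 45  (first piece 6, then best[7]=38)
best[14] = 76  (first piece 7, then best[7]=38)
One optimal cutting: 7 + 7 → $76.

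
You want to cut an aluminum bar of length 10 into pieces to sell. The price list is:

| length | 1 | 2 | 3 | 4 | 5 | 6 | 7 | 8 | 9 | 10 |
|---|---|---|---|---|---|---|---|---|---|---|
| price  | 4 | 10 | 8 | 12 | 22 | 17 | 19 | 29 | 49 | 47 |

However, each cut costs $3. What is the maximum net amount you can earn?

50

Consider every possible first cut. v[k] is the best of p[i]+v[k−i] over all sellable i≤k, charging 3 whenever i<k.
v[1] = 4
v[2] = 10
v[3] = 11  (first piece 1, then v[2]=10)
v[4] = 17  (first piece 2, then v[2]=10)
v[5] = 22
v[6] = 24  (first piece 2, then v[4]=17)
v[7] = 29  (first piece 2, then v[5]=22)
v[8] = 31  (first piece 2, then v[6]=24)
v[9] = 49
v[10] = 50  (first piece 1, then v[9]=49)
One optimal plan: pieces 9 + 1 (1 cut) → $53 − $3 = $50.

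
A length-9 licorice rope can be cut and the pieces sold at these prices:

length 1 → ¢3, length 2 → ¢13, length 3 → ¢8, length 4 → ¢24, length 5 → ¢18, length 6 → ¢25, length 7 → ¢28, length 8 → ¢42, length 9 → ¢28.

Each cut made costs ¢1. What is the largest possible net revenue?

Let net[k] be the best obtainable value from length k. For each k, try every first piece i and keep the best of price[i] + net[k−i] minus the 1 cut fee when i<k.
net[1] = 3
net[2] = max(3+3-1, 13+0) = 13
net[3] = max(3+13-1, 13+3-1, 8+0) = 15
net[4] = max(3+15-1, 13+13-1, 8+3-1, 24+0) = 25
net[5] = max(3+25-1, 13+15-1, 8+13-1, 24+3-1, 18+0) = 27
net[6] = max(3+27-1, 13+25-1, 8+15-1, 24+13-1, 18+3-1, 25+0) = 37
net[7] = max(3+37-1, 13+27-1, 8+25-1, …, 25+3-1, 28+0) = 39
net[8] = max(3+39-1, 13+37-1, 8+27-1, …, 28+3-1, 42+0) = 49
net[9] = max(3+49-1, 13+39-1, 8+37-1, …, 42+3-1, 28+0) = 51
One optimal plan: pieces 2 + 2 + 2 + 2 + 1 (4 cuts) → ¢55 − ¢4 = ¢51.

51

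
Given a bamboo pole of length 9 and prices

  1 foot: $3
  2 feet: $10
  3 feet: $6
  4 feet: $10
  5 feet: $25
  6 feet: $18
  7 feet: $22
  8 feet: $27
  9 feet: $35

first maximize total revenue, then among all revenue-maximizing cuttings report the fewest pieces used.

3

Build r[k] bottom-up: r[k] = max over allowed piece i of (p[i] + r[k−i]).
r[1] = 3
r[2] = max(3+3, 10+0) = 10
r[3] = max(3+10, 10+3, 6+0) = 13
r[4] = max(3+13, 10+10, 6+3, 10+0) = 20
r[5] = max(3+20, 10+13, 6+10, 10+3, 25+0) = 25
r[6] = max(3+25, 10+20, 6+13, 10+10, 25+3, 18+0) = 30
r[7] = max(3+30, 10+25, 6+20, …, 18+3, 22+0) = 35
r[8] = max(3+35, 10+30, 6+25, …, 22+3, 27+0) = 40
r[9] = max(3+40, 10+35, 6+30, …, 27+3, 35+0) = 45
Maximum revenue is $45.
Now minimize piece count subject to staying optimal: for each k, pieces[k] = 1 + min over i with p[i]+r[k−i]=r[k] of pieces[k−i].
pieces[6] = 3
pieces[7] = 2
pieces[8] = 4
pieces[9] = 3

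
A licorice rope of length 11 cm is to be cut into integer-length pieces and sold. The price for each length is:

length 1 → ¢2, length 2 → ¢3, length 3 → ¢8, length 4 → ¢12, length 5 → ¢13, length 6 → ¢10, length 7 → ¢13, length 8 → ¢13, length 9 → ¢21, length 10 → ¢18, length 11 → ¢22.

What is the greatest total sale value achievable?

Build r[k] bottom-up: r[k] = max over allowed piece i of (p[i] + r[k−i]).
r[1] = 2
r[2] = max(2+2, 3+0) = 4
r[3] = max(2+4, 3+2, 8+0) = 8
r[4] = max(2+8, 3+4, 8+2, 12+0) = 12
r[5] = max(2+12, 3+8, 8+4, 12+2, 13+0) = 14
r[6] = max(2+14, 3+12, 8+8, 12+4, 13+2, 10+0) = 16
r[7] = max(2+16, 3+14, 8+12, …, 10+2, 13+0) = 20
r[8] = max(2+20, 3+16, 8+14, …, 13+2, 13+0) = 24
r[9] = max(2+24, 3+20, 8+16, …, 13+2, 21+0) = 26
r[10] = max(2+26, 3+24, 8+20, …, 21+2, 18+0) = 28
r[11] = max(2+28, 3+26, 8+24, …, 18+2, 22+0) = 32
One optimal cutting: 4 + 4 + 3 → ¢12 + ¢12 + ¢8 = ¢32.

32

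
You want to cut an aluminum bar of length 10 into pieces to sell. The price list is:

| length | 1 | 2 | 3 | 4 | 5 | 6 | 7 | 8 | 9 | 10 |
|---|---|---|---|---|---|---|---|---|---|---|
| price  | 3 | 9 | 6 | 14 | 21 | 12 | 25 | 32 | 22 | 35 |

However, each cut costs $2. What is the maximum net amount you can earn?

40

Consider every possible first cut. v[k] is the best of p[i]+v[k−i] over all sellable i≤k, charging 2 whenever i<k.
v[1] = 3
v[2] = max(3+3-2, 9+0) = 9
v[3] = max(3+9-2, 9+3-2, 6+0) = 10
v[4] = max(3+10-2, 9+9-2, 6+3-2, 14+0) = 16
v[5] = max(3+16-2, 9+10-2, 6+9-2, 14+3-2, 21+0) = 21
v[6] = max(3+21-2, 9+16-2, 6+10-2, 14+9-2, 21+3-2, 12+0) = 23
v[7] = max(3+23-2, 9+21-2, 6+16-2, …, 12+3-2, 25+0) = 28
v[8] = max(3+28-2, 9+23-2, 6+21-2, …, 25+3-2, 32+0) = 32
v[9] = max(3+32-2, 9+28-2, 6+23-2, …, 32+3-2, 22+0) = 35
v[10] = max(3+35-2, 9+32-2, 6+28-2, …, 22+3-2, 35+0) = 40
One optimal plan: pieces 5 + 5 (1 cut) → $42 − $2 = $40.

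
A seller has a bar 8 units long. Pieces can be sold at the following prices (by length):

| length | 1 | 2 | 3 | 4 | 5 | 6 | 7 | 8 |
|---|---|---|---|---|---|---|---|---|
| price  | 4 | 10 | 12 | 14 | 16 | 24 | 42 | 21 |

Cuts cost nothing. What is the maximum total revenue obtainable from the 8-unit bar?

Build v[k] bottom-up: v[k] = max over allowed piece i of (p[i] + v[k−i]).
v[1] = 4
v[2] = 10
v[3] = 14  (first piece 1, then v[2]=10)
v[4] = 20  (first piece 2, then v[2]=10)
v[5] = 24  (first piece 1, then v[4]=20)
v[6] = 30  (first piece 2, then v[4]=20)
v[7] = 42
v[8] = 46  (first piece 1, then v[7]=42)
One optimal cutting: 7 + 1 → $42 + $4 = $46.

46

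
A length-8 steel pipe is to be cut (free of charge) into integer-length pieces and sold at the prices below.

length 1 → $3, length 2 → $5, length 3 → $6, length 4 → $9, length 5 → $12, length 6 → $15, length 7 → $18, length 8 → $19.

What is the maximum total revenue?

24

Build R[k] bottom-up: R[k] = max over allowed piece i of (p[i] + R[k−i]).
R[1] = 3
R[2] = max(3+3, 5+0) = 6
R[3] = max(3+6, 5+3, 6+0) = 9
R[4] = max(3+9, 5+6, 6+3, 9+0) = 12
R[5] = max(3+12, 5+9, 6+6, 9+3, 12+0) = 15
R[6] = max(3+15, 5+12, 6+9, 9+6, 12+3, 15+0) = 18
R[7] = max(3+18, 5+15, 6+12, …, 15+3, 18+0) = 21
R[8] = max(3+21, 5+18, 6+15, …, 18+3, 19+0) = 24
One optimal cutting: 1 + 1 + 1 + 1 + 1 + 1 + 1 + 1 → $3 + $3 + $3 + $3 + $3 + $3 + $3 + $3 = $24.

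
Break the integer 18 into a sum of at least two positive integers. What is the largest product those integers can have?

729

Define P[k] = max over 1≤i<k of i · max(k−i, P[k−i]); the inner max lets the remainder stay uncut if that's better.
P[2] = 1·max(1,0) = 1·1 = 1
P[3] = 1·max(2,1) = 1·2 = 2
P[4] = 2·max(2,1) = 2·2 = 4
P[5] = 2·max(3,2) = 2·3 = 6
P[6] = 3·max(3,2) = 3·3 = 9
P[7] = 2·max(5,6) = 2·6 = 12
P[8] = 2·max(6,9) = 2·9 = 18
P[9] = 3·max(6,9) = 3·9 = 27
P[10] = 2·max(8,18) = 2·18 = 36
P[11] = 2·max(9,27) = 2·27 = 54
P[12] = 3·max(9,27) = 3·27 = 81
P[13] = 2·max(11,54) = 2·54 = 108
P[14] = 2·max(12,81) = 2·81 = 162
P[15] = 3·max(12,81) = 3·81 = 243
P[16] = 2·max(14,162) = 2·162 = 324
P[17] = 2·max(15,243) = 2·243 = 486
P[18] = 3·max(15,243) = 3·243 = 729
One optimal split: 3 + 3 + 3 + 3 + 3 + 3; product 3·3·3·3·3·3 = 729.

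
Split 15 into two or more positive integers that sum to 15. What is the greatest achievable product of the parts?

Fill g[k] for k=2..15: at each k try every first piece i and multiply by the better of (k−i) uncut or g[k−i].
g[2] = 1*max(1,0) = 1*1 = 1
g[3] = 1*max(2,1) = 1*2 = 2
g[4] = 2*max(2,1) = 2*2 = 4
g[5] = 2*max(3,2) = 2*3 = 6
g[6] = 3*max(3,2) = 3*3 = 9
g[7] = 2*max(5,6) = 2*6 = 12
g[8] = 2*max(6,9) = 2*9 = 18
g[9] = 3*max(6,9) = 3*9 = 27
g[10] = 2*max(8,18) = 2*18 = 36
g[11] = 2*max(9,27) = 2*27 = 54
g[12] = 3*max(9,27) = 3*27 = 81
g[13] = 2*max(11,54) = 2*54 = 108
g[14] = 2*max(12,81) = 2*81 = 162
g[15] = 3*max(12,81) = 3*81 = 243
One optimal split: 3 + 3 + 3 + 3 + 3; product 3*3*3*3*3 = 243.

243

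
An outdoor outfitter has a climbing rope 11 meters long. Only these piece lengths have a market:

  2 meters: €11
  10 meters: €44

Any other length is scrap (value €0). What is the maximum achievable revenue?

Let best[k] be the best obtainable value from length k. For each k, try every first piece i and keep the best of price[i] + best[k−i].
best[1] = 0
best[2] = 11
best[3] = 11
best[4] = 22  (first piece 2, then best[2]=11)
best[5] = 22
best[6] = 33  (first piece 2, then best[4]=22)
best[7] = 33
best[8] = 44  (first piece 2, then best[6]=33)
best[9] = 44
best[10] = max(11+44, 44+0) = 55
best[11] = max(11+44, 44+0) = 55
One optimal cutting: pieces 2 + 2 + 2 + 2 + 2 with 1 meter of scrap → €55.

55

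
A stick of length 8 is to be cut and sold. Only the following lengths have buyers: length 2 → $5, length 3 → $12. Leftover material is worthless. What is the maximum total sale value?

29

Build r[k] bottom-up: r[k] = max over allowed piece i of (p[i] + r[k−i]).
r[1] = 0
r[2] = 5
r[3] = 12
r[4] = 12
r[5] = 17  (first piece 2, then r[3]=12)
r[6] = 24  (first piece 3, then r[3]=12)
r[7] = 24
r[8] = 29  (first piece 2, then r[6]=24)
One optimal cutting: 3 + 3 + 2 → $29.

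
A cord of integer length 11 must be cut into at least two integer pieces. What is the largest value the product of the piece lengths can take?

54

Let m[k] be the best product for length k (with at least one cut). For each first piece i, the rest contributes max(k−i, m[k−i]).
m[2] = 1·max(1,0) = 1·1 = 1
m[3] = max(1·2, 2·1) = 2
m[4] = max(1·3, 2·2, 3·1) = 4
m[5] = max(1·4, 2·3, 3·2, 4·1) = 6
m[6] = max(1·6, 2·4, 3·3, 4·2, 5·1) = 9
m[7] = max(1·9, 2·6, 3·4, 4·3, 5·2, 6·1) = 12
m[8] = max(1·12, 2·9, 3·6, …, 6·2, 7·1) = 18
m[9] = max(1·18, 2·12, 3·9, …, 7·2, 8·1) = 27
m[10] = max(1·27, 2·18, 3·12, …, 8·2, 9·1) = 36
m[11] = max(1·36, 2·27, 3·18, …, 9·2, 10·1) = 54
One optimal split: 3 + 3 + 3 + 2; product 3·3·3·2 = 54.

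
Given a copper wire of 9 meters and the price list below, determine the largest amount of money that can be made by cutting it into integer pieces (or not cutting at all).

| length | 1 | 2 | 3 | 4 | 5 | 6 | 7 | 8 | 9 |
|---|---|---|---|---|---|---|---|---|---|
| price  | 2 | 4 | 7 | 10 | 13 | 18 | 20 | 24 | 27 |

27

Consider every possible first cut. R[k] is the best of p[i]+R[k−i] over all sellable i≤k.
R[1] = 2
R[2] = 4  (first piece 1, then R[1]=2)
R[3] = 7
R[4] = 10
R[5] = 13
R[6] = 18
R[7] = 20  (first piece 1, then R[6]=18)
R[8] = 24
R[9] = 27
Best is to sell the whole 9-meter piece uncut for €27.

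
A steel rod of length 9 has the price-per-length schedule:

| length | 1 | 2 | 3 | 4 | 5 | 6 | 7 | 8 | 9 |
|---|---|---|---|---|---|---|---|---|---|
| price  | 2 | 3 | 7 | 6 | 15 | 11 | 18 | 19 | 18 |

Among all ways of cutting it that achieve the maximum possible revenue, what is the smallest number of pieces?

3

Let r[k] be the best obtainable value from length k. For each k, try every first piece i and keep the best of price[i] + r[k−i].
r[1] = 2
r[2] = 4  (first piece 1, then r[1]=2)
r[3] = 7
r[4] = 9  (first piece 1, then r[3]=7)
r[5] = 15
r[6] = 17  (first piece 1, then r[5]=15)
r[7] = 19  (first piece 1, then r[6]=17)
r[8] = 22  (first piece 3, then r[5]=15)
r[9] = 24  (first piece 1, then r[8]=22)
Maximum revenue is $24.
Now minimize piece count subject to staying optimal: for each k, pieces[k] = 1 + min over i with p[i]+r[k−i]=r[k] of pieces[k−i].
pieces[6] = 2
pieces[7] = 3
pieces[8] = 2
pieces[9] = 3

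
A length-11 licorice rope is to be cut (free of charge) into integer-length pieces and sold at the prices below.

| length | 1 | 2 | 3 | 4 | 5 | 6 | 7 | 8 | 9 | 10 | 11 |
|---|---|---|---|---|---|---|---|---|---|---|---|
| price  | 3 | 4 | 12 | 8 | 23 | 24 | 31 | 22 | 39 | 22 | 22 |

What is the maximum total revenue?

49

Build R[k] bottom-up: R[k] = max over allowed piece i of (p[i] + R[k−i]).
R[1] = 3
R[2] = max(3+3, 4+0) = 6
R[3] = max(3+6, 4+3, 12+0) = 12
R[4] = max(3+12, 4+6, 12+3, 8+0) = 15
R[5] = max(3+15, 4+12, 12+6, 8+3, 23+0) = 23
R[6] = max(3+23, 4+15, 12+12, 8+6, 23+3, 24+0) = 26
R[7] = max(3+26, 4+23, 12+15, …, 24+3, 31+0) = 31
R[8] = max(3+31, 4+26, 12+23, …, 31+3, 22+0) = 35
R[9] = max(3+35, 4+31, 12+26, …, 22+3, 39+0) = 39
R[10] = max(3+39, 4+35, 12+31, …, 39+3, 22+0) = 46
R[11] = max(3+46, 4+39, 12+35, …, 22+3, 22+0) = 49
One optimal cutting: 5 + 5 + 1 → ¢23 + ¢23 + ¢3 = ¢49.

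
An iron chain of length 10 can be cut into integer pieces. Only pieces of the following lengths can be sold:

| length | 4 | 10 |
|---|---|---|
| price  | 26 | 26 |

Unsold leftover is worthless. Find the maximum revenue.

Build f[k] bottom-up: f[k] = max over allowed piece i of (p[i] + f[k−i]).
f[1] = 0
f[2] = 0
f[3] = 0
f[4] = 26
f[5] = 26
f[6] = 26
f[7] = 26
f[8] = 52  (first piece 4, then f[4]=26)
f[9] = 52
f[10] = 52
One optimal cutting: pieces 4 + 4 with 2 links of scrap → $52.

52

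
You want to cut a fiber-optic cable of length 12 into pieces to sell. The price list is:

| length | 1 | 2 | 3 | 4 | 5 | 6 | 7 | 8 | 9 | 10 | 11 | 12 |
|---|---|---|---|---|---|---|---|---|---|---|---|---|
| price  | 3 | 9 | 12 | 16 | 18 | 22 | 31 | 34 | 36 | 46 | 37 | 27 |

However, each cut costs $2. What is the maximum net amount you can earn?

Let v[k] be the best obtainable value from length k. For each k, try every first piece i and keep the best of price[i] + v[k−i] minus the 2 cut fee when i<k.
v[1] = 3
v[2] = max(3+3-2, 9+0) = 9
v[3] = max(3+9-2, 9+3-2, 12+0) = 12
v[4] = max(3+12-2, 9+9-2, 12+3-2, 16+0) = 16
v[5] = max(3+16-2, 9+12-2, 12+9-2, 16+3-2, 18+0) = 19
v[6] = max(3+19-2, 9+16-2, 12+12-2, 16+9-2, 18+3-2, 22+0) = 23
v[7] = max(3+23-2, 9+19-2, 12+16-2, …, 22+3-2, 31+0) = 31
v[8] = max(3+31-2, 9+23-2, 12+19-2, …, 31+3-2, 34+0) = 34
v[9] = max(3+34-2, 9+31-2, 12+23-2, …, 34+3-2, 36+0) = 38
v[10] = max(3+38-2, 9+34-2, 12+31-2, …, 36+3-2, 46+0) = 46
v[11] = max(3+46-2, 9+38-2, 12+34-2, …, 46+3-2, 37+0) = 47
v[12] = max(3+47-2, 9+46-2, 12+38-2, …, 37+3-2, 27+0) = 53
One optimal plan: pieces 10 + 2 (1 cut) → $55 − $2 = $53.

53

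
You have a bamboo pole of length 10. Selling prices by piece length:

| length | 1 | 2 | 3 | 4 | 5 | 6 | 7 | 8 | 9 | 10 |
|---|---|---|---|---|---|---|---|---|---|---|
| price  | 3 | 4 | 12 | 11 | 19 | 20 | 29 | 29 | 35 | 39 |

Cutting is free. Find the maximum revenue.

41

Build r[k] bottom-up: r[k] = max over allowed piece i of (p[i] + r[k−i]).
r[1] = 3
r[2] = 6  (first piece 1, then r[1]=3)
r[3] = 12
r[4] = 15  (first piece 1, then r[3]=12)
r[5] = 19
r[6] = 24  (first piece 3, then r[3]=12)
r[7] = 29
r[8] = 32  (first piece 1, then r[7]=29)
r[9] = 36  (first piece 3, then r[6]=24)
r[10] = 41  (first piece 3, then r[7]=29)
One optimal cutting: 7 + 3 → $29 + $12 = $41.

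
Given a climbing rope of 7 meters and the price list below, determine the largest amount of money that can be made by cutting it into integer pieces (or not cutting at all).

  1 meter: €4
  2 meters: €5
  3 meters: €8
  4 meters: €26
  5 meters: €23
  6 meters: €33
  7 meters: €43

43

Consider every possible first cut. R[k] is the best of p[i]+R[k−i] over all sellable i≤k.
R[1] = 4
R[2] = max(4+4, 5+0) = 8
R[3] = max(4+8, 5+4, 8+0) = 12
R[4] = max(4+12, 5+8, 8+4, 26+0) = 26
R[5] = max(4+26, 5+12, 8+8, 26+4, 23+0) = 30
R[6] = max(4+30, 5+26, 8+12, 26+8, 23+4, 33+0) = 34
R[7] = max(4+34, 5+30, 8+26, …, 33+4, 43+0) = 43
Best is to sell the whole 7-meter piece uncut for €43.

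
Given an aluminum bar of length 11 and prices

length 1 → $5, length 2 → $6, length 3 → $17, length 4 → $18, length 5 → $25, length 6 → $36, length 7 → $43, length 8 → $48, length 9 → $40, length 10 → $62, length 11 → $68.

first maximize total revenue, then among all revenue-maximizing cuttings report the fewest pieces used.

1

Consider every possible first cut. r[k] is the best of p[i]+r[k−i] over all sellable i≤k.
r[1] = 5
r[2] = max(5+5, 6+0) = 10
r[3] = max(5+10, 6+5, 17+0) = 17
r[4] = max(5+17, 6+10, 17+5, 18+0) = 22
r[5] = max(5+22, 6+17, 17+10, 18+5, 25+0) = 27
r[6] = max(5+27, 6+22, 17+17, 18+10, 25+5, 36+0) = 36
r[7] = max(5+36, 6+27, 17+22, …, 36+5, 43+0) = 43
r[8] = max(5+43, 6+36, 17+27, …, 43+5, 48+0) = 48
r[9] = max(5+48, 6+43, 17+36, …, 48+5, 40+0) = 53
r[10] = max(5+53, 6+48, 17+43, …, 40+5, 62+0) = 62
r[11] = max(5+62, 6+53, 17+48, …, 62+5, 68+0) = 68
Maximum revenue is $68.
Now minimize piece count subject to staying optimal: for each k, pieces[k] = 1 + min over i with p[i]+r[k−i]=r[k] of pieces[k−i].
pieces[8] = 1
pieces[9] = 2
pieces[10] = 1
pieces[11] = 1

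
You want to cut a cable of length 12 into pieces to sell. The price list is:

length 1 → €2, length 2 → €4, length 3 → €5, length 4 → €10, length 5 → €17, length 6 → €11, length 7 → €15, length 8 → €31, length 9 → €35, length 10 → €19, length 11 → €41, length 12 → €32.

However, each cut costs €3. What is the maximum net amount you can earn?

Build v[k] bottom-up: v[k] = max over allowed piece i of (p[i] + v[k−i]) − 3 per cut.
v[1] = 2
v[2] = max(2+2-3, 4+0) = 4
v[3] = max(2+4-3, 4+2-3, 5+0) = 5
v[4] = max(2+5-3, 4+4-3, 5+2-3, 10+0) = 10
v[5] = max(2+10-3, 4+5-3, 5+4-3, 10+2-3, 17+0) = 17
v[6] = max(2+17-3, 4+10-3, 5+5-3, 10+4-3, 17+2-3, 11+0) = 16
v[7] = max(2+16-3, 4+17-3, 5+10-3, …, 11+2-3, 15+0) = 18
v[8] = max(2+18-3, 4+16-3, 5+17-3, …, 15+2-3, 31+0) = 31
v[9] = max(2+31-3, 4+18-3, 5+16-3, …, 31+2-3, 35+0) = 35
v[10] = max(2+35-3, 4+31-3, 5+18-3, …, 35+2-3, 19+0) = 34
v[11] = max(2+34-3, 4+35-3, 5+31-3, …, 19+2-3, 41+0) = 41
v[12] = max(2+41-3, 4+34-3, 5+35-3, …, 41+2-3, 32+0) = 40
One optimal plan: pieces 11 + 1 (1 cut) → €43 − €3 = €40.

40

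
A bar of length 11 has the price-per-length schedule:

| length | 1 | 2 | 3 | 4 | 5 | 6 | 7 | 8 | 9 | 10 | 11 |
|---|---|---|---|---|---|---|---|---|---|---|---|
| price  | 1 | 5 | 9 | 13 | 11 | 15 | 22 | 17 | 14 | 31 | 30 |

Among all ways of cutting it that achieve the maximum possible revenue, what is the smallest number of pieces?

Let r[k] be the best obtainable value from length k. For each k, try every first piece i and keep the best of price[i] + r[k−i].
r[1] = 1
r[2] = max(1+1, 5+0) = 5
r[3] = max(1+5, 5+1, 9+0) = 9
r[4] = max(1+9, 5+5, 9+1, 13+0) = 13
r[5] = max(1+13, 5+9, 9+5, 13+1, 11+0) = 14
r[6] = max(1+14, 5+13, 9+9, 13+5, 11+1, 15+0) = 18
r[7] = max(1+18, 5+14, 9+13, …, 15+1, 22+0) = 22
r[8] = max(1+22, 5+18, 9+14, …, 22+1, 17+0) = 26
r[9] = max(1+26, 5+22, 9+18, …, 17+1, 14+0) = 27
r[10] = max(1+27, 5+26, 9+22, …, 14+1, 31+0) = 31
r[11] = max(1+31, 5+27, 9+26, …, 31+1, 30+0) = 35
Maximum revenue is €35.
Now minimize piece count subject to staying optimal: for each k, pieces[k] = 1 + min over i with p[i]+r[k−i]=r[k] of pieces[k−i].
pieces[8] = 2
pieces[9] = 2
pieces[10] = 1
pieces[11] = 2

2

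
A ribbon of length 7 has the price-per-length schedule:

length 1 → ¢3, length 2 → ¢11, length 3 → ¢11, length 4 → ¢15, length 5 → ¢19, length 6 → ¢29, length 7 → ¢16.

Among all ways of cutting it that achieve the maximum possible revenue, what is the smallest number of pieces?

4

Consider every possible first cut. r[k] is the best of p[i]+r[k−i] over all sellable i≤k.
r[1] = 3
r[2] = max(3+3, 11+0) = 11
r[3] = max(3+11, 11+3, 11+0) = 14
r[4] = max(3+14, 11+11, 11+3, 15+0) = 22
r[5] = max(3+22, 11+14, 11+11, 15+3, 19+0) = 25
r[6] = max(3+25, 11+22, 11+14, 15+11, 19+3, 29+0) = 33
r[7] = max(3+33, 11+25, 11+22, …, 29+3, 16+0) = 36
Maximum revenue is ¢36.
Now minimize piece count subject to staying optimal: for each k, pieces[k] = 1 + min over i with p[i]+r[k−i]=r[k] of pieces[k−i].
pieces[4] = 2
pieces[5] = 3
pieces[6] = 3
pieces[7] = 4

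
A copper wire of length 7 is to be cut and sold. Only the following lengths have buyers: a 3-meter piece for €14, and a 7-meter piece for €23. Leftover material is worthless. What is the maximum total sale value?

28

Consider every possible first cut. r[k] is the best of p[i]+r[k−i] over all sellable i≤k.
r[1] = 0
r[2] = 0
r[3] = 14
r[4] = 14
r[5] = 14
r[6] = 28  (first piece 3, then r[3]=14)
r[7] = 28
One optimal cutting: pieces 3 + 3 with 1 meter of scrap → €28.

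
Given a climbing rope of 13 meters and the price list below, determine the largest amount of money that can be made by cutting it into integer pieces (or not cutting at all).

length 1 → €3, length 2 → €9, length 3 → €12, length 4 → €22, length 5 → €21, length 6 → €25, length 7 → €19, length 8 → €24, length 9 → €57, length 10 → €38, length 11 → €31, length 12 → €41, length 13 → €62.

79

Let best[k] be the best obtainable value from length k. For each k, try every first piece i and keep the best of price[i] + best[k−i].
best[1] = 3
best[2] = 9
best[3] = 12  (first piece 1, then best[2]=9)
best[4] = 22
best[5] = 25  (first piece 1, then best[4]=22)
best[6] = 31  (first piece 2, then best[4]=22)
best[7] = 34  (first piece 1, then best[6]=31)
best[8] = 44  (first piece 4, then best[4]=22)
best[9] = 57
best[10] = 60  (first piece 1, then best[9]=57)
best[11] = 66  (first piece 2, then best[9]=57)
best[12] = 69  (first piece 1, then best[11]=66)
best[13] = 79  (first piece 4, then best[9]=57)
One optimal cutting: 9 + 4 → €57 + €22 = €79.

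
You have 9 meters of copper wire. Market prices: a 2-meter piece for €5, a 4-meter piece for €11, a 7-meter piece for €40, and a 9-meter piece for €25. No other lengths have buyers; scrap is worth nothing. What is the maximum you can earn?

45

Consider every possible first cut. best[k] is the best of p[i]+best[k−i] over all sellable i≤k.
best[1] = 0
best[2] = 5
best[3] = 5
best[4] = max(5+5, 11+0) = 11
best[5] = max(5+5, 11+0) = 11
best[6] = max(5+11, 11+5) = 16
best[7] = max(5+11, 11+5, 40+0) = 40
best[8] = max(5+16, 11+11, 40+0) = 40
best[9] = max(5+40, 11+11, 40+5, 25+0) = 45
One optimal cutting: 7 + 2 → €45.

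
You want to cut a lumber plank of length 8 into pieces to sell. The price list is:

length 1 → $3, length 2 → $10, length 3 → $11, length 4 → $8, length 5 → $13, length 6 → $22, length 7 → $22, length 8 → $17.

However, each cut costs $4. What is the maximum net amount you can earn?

Build net[k] bottom-up: net[k] = max over allowed piece i of (p[i] + net[k−i]) − 4 per cut.
net[1] = 3
net[2] = max(3+3-4, 10+0) = 10
net[3] = max(3+10-4, 10+3-4, 11+0) = 11
net[4] = max(3+11-4, 10+10-4, 11+3-4, 8+0) = 16
net[5] = max(3+16-4, 10+11-4, 11+10-4, 8+3-4, 13+0) = 17
net[6] = max(3+17-4, 10+16-4, 11+11-4, 8+10-4, 13+3-4, 22+0) = 22
net[7] = max(3+22-4, 10+17-4, 11+16-4, …, 22+3-4, 22+0) = 23
net[8] = max(3+23-4, 10+22-4, 11+17-4, …, 22+3-4, 17+0) = 28
One optimal plan: pieces 2 + 2 + 2 + 2 (3 cuts) → $40 − $12 = $28.

28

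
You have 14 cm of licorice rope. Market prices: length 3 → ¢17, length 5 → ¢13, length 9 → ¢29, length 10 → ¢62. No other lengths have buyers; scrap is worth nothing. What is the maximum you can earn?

79

Consider every possible first cut. f[k] is the best of p[i]+f[k−i] over all sellable i≤k.
f[1] = 0
f[2] = 0
f[3] = 17
f[4] = 17
f[5] = max(17+0, 13+0) = 17
f[6] = max(17+17, 13+0) = 34
f[7] = max(17+17, 13+0) = 34
f[8] = max(17+17, 13+17) = 34
f[9] = max(17+34, 13+17, 29+0) = 51
f[10] = max(17+34, 13+17, 29+0, 62+0) = 62
f[11] = max(17+34, 13+34, 29+0, 62+0) = 62
f[12] = max(17+51, 13+34, 29+17, 62+0) = 68
f[13] = max(17+62, 13+34, 29+17, 62+17) = 79
f[14] = max(17+62, 13+51, 29+17, 62+17) = 79
One optimal cutting: pieces 10 + 3 with 1 cm of scrap → ¢79.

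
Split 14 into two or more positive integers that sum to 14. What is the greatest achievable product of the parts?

162

Define g[k] = max over 1≤i<k of i · max(k−i, g[k−i]); the inner max lets the remainder stay uncut if that's better.
g[2] = 1×max(1,0) = 1×1 = 1
g[3] = 1×max(2,1) = 1×2 = 2
g[4] = 2×max(2,1) = 2×2 = 4
g[5] = 2×max(3,2) = 2×3 = 6
g[6] = 3×max(3,2) = 3×3 = 9
g[7] = 2×max(5,6) = 2×6 = 12
g[8] = 2×max(6,9) = 2×9 = 18
g[9] = 3×max(6,9) = 3×9 = 27
g[10] = 2×max(8,18) = 2×18 = 36
g[11] = 2×max(9,27) = 2×27 = 54
g[12] = 3×max(9,27) = 3×27 = 81
g[13] = 2×max(11,54) = 2×54 = 108
g[14] = 2×max(12,81) = 2×81 = 162
One optimal split: 3 + 3 + 3 + 3 + 2; product 3×3×3×3×2 = 162.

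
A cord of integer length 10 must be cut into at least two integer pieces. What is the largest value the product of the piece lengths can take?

Let g[k] be the best product for length k (with at least one cut). For each first piece i, the rest contributes max(k−i, g[k−i]).
g[2] = 1·max(1,0) = 1·1 = 1
g[3] = 1·max(2,1) = 1·2 = 2
g[4] = 2·max(2,1) = 2·2 = 4
g[5] = 2·max(3,2) = 2·3 = 6
g[6] = 3·max(3,2) = 3·3 = 9
g[7] = 2·max(5,6) = 2·6 = 12
g[8] = 2·max(6,9) = 2·9 = 18
g[9] = 3·max(6,9) = 3·9 = 27
g[10] = 2·max(8,18) = 2·18 = 36
One optimal split: 3 + 3 + 2 + 2; product 3·3·2·2 = 36.

36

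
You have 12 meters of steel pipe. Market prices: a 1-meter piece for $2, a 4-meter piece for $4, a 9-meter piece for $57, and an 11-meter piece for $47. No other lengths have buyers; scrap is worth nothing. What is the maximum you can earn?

63

Let r[k] be the best obtainable value from length k. For each k, try every first piece i and keep the best of price[i] + r[k−i].
r[1] = 2
r[2] = 4  (first piece 1, then r[1]=2)
r[3] = 6  (first piece 1, then r[2]=4)
r[4] = 8  (first piece 1, then r[3]=6)
r[5] = 10  (first piece 1, then r[4]=8)
r[6] = 12  (first piece 1, then r[5]=10)
r[7] = 14  (first piece 1, then r[6]=12)
r[8] = 16  (first piece 1, then r[7]=14)
r[9] = 57
r[10] = 59  (first piece 1, then r[9]=57)
r[11] = 61  (first piece 1, then r[10]=59)
r[12] = 63  (first piece 1, then r[11]=61)
One optimal cutting: 9 + 1 + 1 + 1 → $63.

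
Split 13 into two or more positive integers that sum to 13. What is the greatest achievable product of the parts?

108

Let P[k] be the best product for length k (with at least one cut). For each first piece i, the rest contributes max(k−i, P[k−i]).
P[2] = 1×max(1,0) = 1×1 = 1
P[3] = max(1×2, 2×1) = 2
P[4] = max(1×3, 2×2, 3×1) = 4
P[5] = max(1×4, 2×3, 3×2, 4×1) = 6
P[6] = max(1×6, 2×4, 3×3, 4×2, 5×1) = 9
P[7] = max(1×9, 2×6, 3×4, 4×3, 5×2, 6×1) = 12
P[8] = max(1×12, 2×9, 3×6, …, 6×2, 7×1) = 18
P[9] = max(1×18, 2×12, 3×9, …, 7×2, 8×1) = 27
P[10] = max(1×27, 2×18, 3×12, …, 8×2, 9×1) = 36
P[11] = max(1×36, 2×27, 3×18, …, 9×2, 10×1) = 54
P[12] = max(1×54, 2×36, 3×27, …, 10×2, 11×1) = 81
P[13] = max(1×81, 2×54, 3×36, …, 11×2, 12×1) = 108
One optimal split: 3 + 3 + 3 + 2 + 2; product 3×3×3×2×2 = 108.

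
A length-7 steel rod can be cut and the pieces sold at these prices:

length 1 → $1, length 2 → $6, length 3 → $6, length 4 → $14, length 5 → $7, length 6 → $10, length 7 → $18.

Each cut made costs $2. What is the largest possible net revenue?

18

Consider every possible first cut. v[k] is the best of p[i]+v[k−i] over all sellable i≤k, charging 2 whenever i<k.
v[1] = 1
v[2] = 6
v[3] = 6
v[4] = 14
v[5] = 13  (first piece 1, then v[4]=14)
v[6] = 18  (first piece 2, then v[4]=14)
v[7] = 18  (first piece 3, then v[4]=14)
One optimal plan: pieces 4 + 3 (1 cut) → $20 − $2 = $18.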